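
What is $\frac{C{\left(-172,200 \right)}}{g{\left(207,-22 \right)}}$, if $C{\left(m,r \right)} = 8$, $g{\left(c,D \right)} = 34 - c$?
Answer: $- \frac{8}{173} \approx -0.046243$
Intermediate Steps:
$\frac{C{\left(-172,200 \right)}}{g{\left(207,-22 \right)}} = \frac{8}{34 - 207} = \frac{8}{-173} = 8 \left(- \frac{1}{173}\right) = - \frac{8}{173}$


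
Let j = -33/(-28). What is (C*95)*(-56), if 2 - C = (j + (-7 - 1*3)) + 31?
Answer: 107350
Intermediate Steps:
j = 33/28 (j = -33*(-1/28) = 33/28 ≈ 1.1786)
C = -565/28 (C = 2 - ((33/28 + (-7 - 1*3)) + 31) = 2 - ((33/28 + (-7 - 3)) + 31) = 2 - ((33/28 - 10) + 31) = 2 - (-247/28 + 31) = 2 - 1*621/28 = 2 - 621/28 = -565/28 ≈ -20.179)
(C*95)*(-56) = -565/28*95*(-56) = -53675/28*(-56) = 107350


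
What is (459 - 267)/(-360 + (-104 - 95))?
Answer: -192/559 ≈ -0.34347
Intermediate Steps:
(459 - 267)/(-360 + (-104 - 95)) = 192/(-360 - 199) = 192/(-559) = 192*(-1/559) = -192/559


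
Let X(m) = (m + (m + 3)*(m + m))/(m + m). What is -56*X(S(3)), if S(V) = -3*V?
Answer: 308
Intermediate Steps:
X(m) = (m + 2*m*(3 + m))/(2*m) (X(m) = (m + (3 + m)*(2*m))/((2*m)) = (m + 2*m*(3 + m))*(1/(2*m)) = (m + 2*m*(3 + m))/(2*m))
-56*X(S(3)) = -56*(7/2 - 3*3) = -56*(7/2 - 9) = -56*(-11/2) = 308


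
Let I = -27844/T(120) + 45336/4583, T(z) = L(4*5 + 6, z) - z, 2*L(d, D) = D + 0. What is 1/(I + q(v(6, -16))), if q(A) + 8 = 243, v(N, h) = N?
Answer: 68745/48737378 ≈ 0.0014105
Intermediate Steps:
L(d, D) = D/2 (L(d, D) = (D + 0)/2 = D/2)
q(A) = 235 (q(A) = -8 + 243 = 235)
T(z) = -z/2 (T(z) = z/2 - z = -z/2)
I = 32582303/68745 (I = -27844/((-½*120)) + 45336/4583 = -27844/(-60) + 45336*(1/4583) = -27844*(-1/60) + 45336/4583 = 6961/15 + 45336/4583 = 32582303/68745 ≈ 473.96)
1/(I + q(v(6, -16))) = 1/(32582303/68745 + 235) = 1/(48737378/68745) = 68745/48737378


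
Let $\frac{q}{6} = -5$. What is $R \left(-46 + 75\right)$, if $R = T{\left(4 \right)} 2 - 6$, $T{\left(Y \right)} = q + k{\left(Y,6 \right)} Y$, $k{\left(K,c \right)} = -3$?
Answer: $-2610$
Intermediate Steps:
$q = -30$ ($q = 6 \left(-5\right) = -30$)
$T{\left(Y \right)} = -30 - 3 Y$
$R = -90$ ($R = \left(-30 - 12\right) 2 - 6 = \left(-42\right) 2 - 6 = -84 - 6 = -90$)
$R \left(-46 + 75\right) = - 90 \left(-46 + 75\right) = \left(-90\right) 29 = -2610$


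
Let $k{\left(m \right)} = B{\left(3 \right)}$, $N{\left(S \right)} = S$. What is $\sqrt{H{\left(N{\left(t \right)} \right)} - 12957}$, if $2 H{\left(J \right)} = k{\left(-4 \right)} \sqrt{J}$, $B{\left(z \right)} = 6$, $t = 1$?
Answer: $i \sqrt{12954} \approx 113.82 i$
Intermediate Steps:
$k{\left(m \right)} = 6$
$H{\left(J \right)} = 3 \sqrt{J}$ ($H{\left(J \right)} = \frac{6 \sqrt{J}}{2} = 3 \sqrt{J}$)
$\sqrt{H{\left(N{\left(t \right)} \right)} - 12957} = \sqrt{3 \sqrt{1} - 12957} = \sqrt{3 \cdot 1 - 12957} = \sqrt{3 - 12957} = \sqrt{-12954} = i \sqrt{12954}$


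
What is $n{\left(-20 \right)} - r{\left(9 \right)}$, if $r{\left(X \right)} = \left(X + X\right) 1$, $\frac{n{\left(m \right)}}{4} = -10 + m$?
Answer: $-138$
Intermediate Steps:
$n{\left(m \right)} = -40 + 4 m$ ($n{\left(m \right)} = 4 \left(-10 + m\right) = -40 + 4 m$)
$r{\left(X \right)} = 2 X$ ($r{\left(X \right)} = 2 X 1 = 2 X$)
$n{\left(-20 \right)} - r{\left(9 \right)} = \left(-40 + 4 \left(-20\right)\right) - 2 \cdot 9 = \left(-40 - 80\right) - 18 = -120 - 18 = -138$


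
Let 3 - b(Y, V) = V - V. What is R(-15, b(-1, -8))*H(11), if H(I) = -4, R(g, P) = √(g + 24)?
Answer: -12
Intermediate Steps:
b(Y, V) = 3 (b(Y, V) = 3 - (V - V) = 3 - 1*0 = 3 + 0 = 3)
R(g, P) = √(24 + g)
R(-15, b(-1, -8))*H(11) = √(24 - 15)*(-4) = √9*(-4) = 3*(-4) = -12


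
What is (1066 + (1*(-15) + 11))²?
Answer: 1127844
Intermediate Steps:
(1066 + (1*(-15) + 11))² = (1066 + (-15 + 11))² = (1066 - 4)² = 1062² = 1127844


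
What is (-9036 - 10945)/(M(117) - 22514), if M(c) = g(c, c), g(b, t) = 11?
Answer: 1537/1731 ≈ 0.88793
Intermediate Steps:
M(c) = 11
(-9036 - 10945)/(M(117) - 22514) = (-9036 - 10945)/(11 - 22514) = -19981/(-22503) = -19981*(-1/22503) = 1537/1731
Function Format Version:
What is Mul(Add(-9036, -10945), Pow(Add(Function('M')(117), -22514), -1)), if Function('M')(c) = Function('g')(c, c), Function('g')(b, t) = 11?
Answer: Rational(1537, 1731) ≈ 0.88793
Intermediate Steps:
Function('M')(c) = 11
Mul(Add(-9036, -10945), Pow(Add(Function('M')(117), -22514), -1)) = Mul(Add(-9036, -10945), Pow(Add(11, -22514), -1)) = Mul(-19981, Pow(-22503, -1)) = Mul(-19981, Rational(-1, 22503)) = Rational(1537, 1731)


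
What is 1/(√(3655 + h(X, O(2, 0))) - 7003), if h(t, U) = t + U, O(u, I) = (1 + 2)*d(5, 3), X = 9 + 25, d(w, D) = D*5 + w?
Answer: -7003/49038260 - √3749/49038260 ≈ -0.00014406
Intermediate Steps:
d(w, D) = w + 5*D (d(w, D) = 5*D + w = w + 5*D)
X = 34
O(u, I) = 60 (O(u, I) = (1 + 2)*(5 + 5*3) = 3*(5 + 15) = 3*20 = 60)
h(t, U) = U + t
1/(√(3655 + h(X, O(2, 0))) - 7003) = 1/(√(3655 + (60 + 34)) - 7003) = 1/(√(3655 + 94) - 7003) = 1/(√3749 - 7003) = 1/(-7003 + √3749)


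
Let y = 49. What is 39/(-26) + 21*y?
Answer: 2055/2 ≈ 1027.5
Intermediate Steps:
39/(-26) + 21*y = 39/(-26) + 21*49 = 39*(-1/26) + 1029 = -3/2 + 1029 = 2055/2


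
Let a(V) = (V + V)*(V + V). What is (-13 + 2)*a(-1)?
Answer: -44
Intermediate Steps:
a(V) = 4*V² (a(V) = (2*V)*(2*V) = 4*V²)
(-13 + 2)*a(-1) = (-13 + 2)*(4*(-1)²) = -44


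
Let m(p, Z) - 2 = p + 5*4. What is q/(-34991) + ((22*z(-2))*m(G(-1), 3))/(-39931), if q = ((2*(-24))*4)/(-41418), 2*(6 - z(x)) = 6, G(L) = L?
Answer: -334779699770/9645048461763 ≈ -0.034710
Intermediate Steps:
m(p, Z) = 22 + p (m(p, Z) = 2 + (p + 5*4) = 2 + (p + 20) = 2 + (20 + p) = 22 + p)
z(x) = 3 (z(x) = 6 - 1/2*6 = 6 - 3 = 3)
q = 32/6903 (q = -48*4*(-1/41418) = -192*(-1/41418) = 32/6903 ≈ 0.0046357)
q/(-34991) + ((22*z(-2))*m(G(-1), 3))/(-39931) = (32/6903)/(-34991) + ((22*3)*(22 - 1))/(-39931) = (32/6903)*(-1/34991) + (66*21)*(-1/39931) = -32/241542873 + 1386*(-1/39931) = -32/241542873 - 1386/39931 = -334779699770/9645048461763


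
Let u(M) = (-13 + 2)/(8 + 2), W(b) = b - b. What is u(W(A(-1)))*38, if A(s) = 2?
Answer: -209/5 ≈ -41.800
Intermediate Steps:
W(b) = 0
u(M) = -11/10
u(W(A(-1)))*38 = -11/10*38 = -209/5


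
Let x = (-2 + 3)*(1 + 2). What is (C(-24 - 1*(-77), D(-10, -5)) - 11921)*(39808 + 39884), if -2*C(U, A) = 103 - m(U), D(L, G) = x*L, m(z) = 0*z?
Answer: -954112470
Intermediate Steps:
m(z) = 0
x = 3 (x = 1*3 = 3)
D(L, G) = 3*L
C(U, A) = -103/2 (C(U, A) = -(103 - 1*0)/2 = -(103 + 0)/2 = -½*103 = -103/2)
(C(-24 - 1*(-77), D(-10, -5)) - 11921)*(39808 + 39884) = (-103/2 - 11921)*(39808 + 39884) = -23945/2*79692 = -954112470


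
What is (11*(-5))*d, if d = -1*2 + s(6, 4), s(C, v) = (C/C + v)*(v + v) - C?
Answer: -1760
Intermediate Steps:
s(C, v) = -C + 2*v*(1 + v) (s(C, v) = (1 + v)*(2*v) - C = 2*v*(1 + v) - C = -C + 2*v*(1 + v))
d = 32 (d = -1*2 + (-1*6 + 2*4 + 2*4²) = -2 + (-6 + 8 + 2*16) = -2 + (-6 + 8 + 32) = -2 + 34 = 32)
(11*(-5))*d = (11*(-5))*32 = -55*32 = -1760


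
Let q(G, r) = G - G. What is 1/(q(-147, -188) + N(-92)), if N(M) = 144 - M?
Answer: 1/236 ≈ 0.0042373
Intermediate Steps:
q(G, r) = 0
1/(q(-147, -188) + N(-92)) = 1/(0 + (144 - 1*(-92))) = 1/(0 + (144 + 92)) = 1/(0 + 236) = 1/236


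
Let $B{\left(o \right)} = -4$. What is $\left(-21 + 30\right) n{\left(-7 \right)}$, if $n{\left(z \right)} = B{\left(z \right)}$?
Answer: $-36$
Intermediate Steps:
$n{\left(z \right)} = -4$
$\left(-21 + 30\right) n{\left(-7 \right)} = \left(-21 + 30\right) \left(-4\right) = 9 \left(-4\right) = -36$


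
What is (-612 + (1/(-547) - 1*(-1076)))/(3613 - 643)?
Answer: 253807/1624590 ≈ 0.15623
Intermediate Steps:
(-612 + (1/(-547) - 1*(-1076)))/(3613 - 643) = (-612 + (-1/547 + 1076))/2970 = (-612 + 588571/547)*(1/2970) = (253807/547)*(1/2970) = 253807/1624590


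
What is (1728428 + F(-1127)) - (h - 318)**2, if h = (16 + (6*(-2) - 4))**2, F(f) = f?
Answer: 1626177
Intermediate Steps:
h = 0 (h = (16 + (-12 - 4))**2 = (16 - 16)**2 = 0**2 = 0)
(1728428 + F(-1127)) - (h - 318)**2 = (1728428 - 1127) - (0 - 318)**2 = 1727301 - 1*(-318)**2 = 1727301 - 1*101124 = 1727301 - 101124 = 1626177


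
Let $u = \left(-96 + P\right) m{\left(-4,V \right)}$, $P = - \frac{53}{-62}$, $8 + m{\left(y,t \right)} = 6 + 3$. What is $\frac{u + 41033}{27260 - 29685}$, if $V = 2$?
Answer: $- \frac{2538147}{150350} \approx -16.882$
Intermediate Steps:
$m{\left(y,t \right)} = 1$ ($m{\left(y,t \right)} = -8 + \left(6 + 3\right) = -8 + 9 = 1$)
$P = \frac{53}{62}$ ($P = \left(-53\right) \left(- \frac{1}{62}\right) = \frac{53}{62} \approx 0.85484$)
$u = - \frac{5899}{62}$ ($u = \left(-96 + \frac{53}{62}\right) 1 = \left(- \frac{5899}{62}\right) 1 = - \frac{5899}{62} \approx -95.145$)
$\frac{u + 41033}{27260 - 29685} = \frac{- \frac{5899}{62} + 41033}{27260 - 29685} = \frac{2538147}{62 \left(-2425\right)} = \frac{2538147}{62} \left(- \frac{1}{2425}\right) = - \frac{2538147}{150350}$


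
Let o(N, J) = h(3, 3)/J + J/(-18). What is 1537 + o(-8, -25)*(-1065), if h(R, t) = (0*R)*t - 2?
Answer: -821/30 ≈ -27.367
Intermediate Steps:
h(R, t) = -2 (h(R, t) = 0*t - 2 = 0 - 2 = -2)
o(N, J) = -2/J - J/18 (o(N, J) = -2/J + J/(-18) = -2/J + J*(-1/18) = -2/J - J/18)
1537 + o(-8, -25)*(-1065) = 1537 + (-2/(-25) - 1/18*(-25))*(-1065) = 1537 + (-2*(-1/25) + 25/18)*(-1065) = 1537 + (2/25 + 25/18)*(-1065) = 1537 + (661/450)*(-1065) = 1537 - 46931/30 = -821/30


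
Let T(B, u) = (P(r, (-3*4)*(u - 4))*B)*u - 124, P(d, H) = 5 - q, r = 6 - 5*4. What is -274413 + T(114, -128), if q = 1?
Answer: -332905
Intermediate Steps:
r = -14 (r = 6 - 20 = -14)
P(d, H) = 4 (P(d, H) = 5 - 1*1 = 5 - 1 = 4)
T(B, u) = -124 + 4*B*u (T(B, u) = (4*B)*u - 124 = 4*B*u - 124 = -124 + 4*B*u)
-274413 + T(114, -128) = -274413 + (-124 + 4*114*(-128)) = -274413 + (-124 - 58368) = -274413 - 58492 = -332905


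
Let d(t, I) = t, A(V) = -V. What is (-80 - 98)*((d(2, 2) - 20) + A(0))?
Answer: 3204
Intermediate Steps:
(-80 - 98)*((d(2, 2) - 20) + A(0)) = (-80 - 98)*((2 - 20) - 1*0) = -178*(-18 + 0) = -178*(-18) = 3204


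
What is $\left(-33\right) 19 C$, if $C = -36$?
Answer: $22572$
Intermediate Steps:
$\left(-33\right) 19 C = \left(-33\right) 19 \left(-36\right) = \left(-627\right) \left(-36\right) = 22572$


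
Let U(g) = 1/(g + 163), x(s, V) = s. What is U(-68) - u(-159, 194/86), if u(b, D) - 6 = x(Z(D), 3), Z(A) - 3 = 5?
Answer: -1329/95 ≈ -13.989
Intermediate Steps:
Z(A) = 8 (Z(A) = 3 + 5 = 8)
U(g) = 1/(163 + g)
u(b, D) = 14 (u(b, D) = 6 + 8 = 14)
U(-68) - u(-159, 194/86) = 1/(163 - 68) - 1*14 = 1/95 - 14 = -1329/95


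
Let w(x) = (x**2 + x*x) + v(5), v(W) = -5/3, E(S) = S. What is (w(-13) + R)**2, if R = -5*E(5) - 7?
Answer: 833569/9 ≈ 92619.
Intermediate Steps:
v(W) = -5/3 (v(W) = -5*1/3 = -5/3)
w(x) = -5/3 + 2*x**2 (w(x) = (x**2 + x*x) - 5/3 = (x**2 + x**2) - 5/3 = 2*x**2 - 5/3 = -5/3 + 2*x**2)
R = -32 (R = -5*5 - 7 = -25 - 7 = -32)
(w(-13) + R)**2 = ((-5/3 + 2*(-13)**2) - 32)**2 = ((-5/3 + 2*169) - 32)**2 = ((-5/3 + 338) - 32)**2 = (1009/3 - 32)**2 = (913/3)**2 = 833569/9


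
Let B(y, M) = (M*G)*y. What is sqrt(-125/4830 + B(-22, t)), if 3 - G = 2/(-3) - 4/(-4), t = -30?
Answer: sqrt(1642330410)/966 ≈ 41.952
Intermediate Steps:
G = 8/3 (G = 3 - (2/(-3) - 4/(-4)) = 3 - (2*(-1/3) - 4*(-1/4)) = 3 - (-2/3 + 1) = 3 - 1*1/3 = 3 - 1/3 = 8/3 ≈ 2.6667)
B(y, M) = 8*M*y/3 (B(y, M) = (M*(8/3))*y = (8*M/3)*y = 8*M*y/3)
sqrt(-125/4830 + B(-22, t)) = sqrt(-125/4830 + (8/3)*(-30)*(-22)) = sqrt(-125*1/4830 + 1760) = sqrt(-25/966 + 1760) = sqrt(1700135/966) = sqrt(1642330410)/966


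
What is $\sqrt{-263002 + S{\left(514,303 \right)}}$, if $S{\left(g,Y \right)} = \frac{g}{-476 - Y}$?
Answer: $\frac{4 i \sqrt{9975049818}}{779} \approx 512.84 i$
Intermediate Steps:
$\sqrt{-263002 + S{\left(514,303 \right)}} = \sqrt{-263002 - \frac{514}{476 + 303}} = \sqrt{-263002 - \frac{514}{779}} = \sqrt{- \frac{204879072}{779}} = \frac{4 i \sqrt{9975049818}}{779}$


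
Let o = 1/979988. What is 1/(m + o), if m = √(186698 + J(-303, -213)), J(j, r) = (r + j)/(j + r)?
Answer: -979988/179301328466404655 + 960376480144*√186699/179301328466404655 ≈ 0.0023144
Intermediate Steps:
J(j, r) = 1 (J(j, r) = (j + r)/(j + r) = 1)
o = 1/979988 ≈ 1.0204e-6
m = √186699 (m = √(186698 + 1) = √186699 ≈ 432.09)
1/(m + o) = 1/(√186699 + 1/979988) = 1/(1/979988 + √186699)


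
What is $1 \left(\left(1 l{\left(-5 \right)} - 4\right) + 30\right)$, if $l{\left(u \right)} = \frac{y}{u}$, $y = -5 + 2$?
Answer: $\frac{133}{5} \approx 26.6$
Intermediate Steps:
$y = -3$
$l{\left(u \right)} = - \frac{3}{u}$
$1 \left(\left(1 l{\left(-5 \right)} - 4\right) + 30\right) = 1 \left(\left(1 \left(- \frac{3}{-5}\right) - 4\right) + 30\right) = 1 \left(\left(1 \left(\left(-3\right) \left(- \frac{1}{5}\right)\right) - 4\right) + 30\right) = 1 \left(\left(1 \cdot \frac{3}{5} - 4\right) + 30\right) = 1 \left(\left(\frac{3}{5} - 4\right) + 30\right) = 1 \left(- \frac{17}{5} + 30\right) = 1 \cdot \frac{133}{5} = \frac{133}{5}$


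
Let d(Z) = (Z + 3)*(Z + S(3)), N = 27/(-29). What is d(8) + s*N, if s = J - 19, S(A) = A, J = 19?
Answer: 121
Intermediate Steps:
s = 0 (s = 19 - 19 = 0)
N = -27/29 (N = 27*(-1/29) = -27/29 ≈ -0.93103)
d(Z) = (3 + Z)² (d(Z) = (Z + 3)*(Z + 3) = (3 + Z)*(3 + Z) = (3 + Z)²)
d(8) + s*N = (9 + 8² + 6*8) + 0*(-27/29) = (9 + 64 + 48) + 0 = 121 + 0 = 121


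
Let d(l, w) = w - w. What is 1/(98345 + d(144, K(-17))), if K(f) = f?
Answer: 1/98345 ≈ 1.0168e-5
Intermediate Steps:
d(l, w) = 0
1/(98345 + d(144, K(-17))) = 1/(98345 + 0) = 1/98345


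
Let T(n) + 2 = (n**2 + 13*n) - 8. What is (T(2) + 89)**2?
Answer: 11881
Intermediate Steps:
T(n) = -10 + n**2 + 13*n (T(n) = -2 + ((n**2 + 13*n) - 8) = -2 + (-8 + n**2 + 13*n) = -10 + n**2 + 13*n)
(T(2) + 89)**2 = ((-10 + 2**2 + 13*2) + 89)**2 = ((-10 + 4 + 26) + 89)**2 = (20 + 89)**2 = 109**2 = 11881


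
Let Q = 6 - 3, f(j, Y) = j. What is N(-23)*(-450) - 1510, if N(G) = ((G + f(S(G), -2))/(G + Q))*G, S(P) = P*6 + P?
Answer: 93710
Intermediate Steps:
S(P) = 7*P (S(P) = 6*P + P = 7*P)
Q = 3
N(G) = 8*G²/(3 + G) (N(G) = ((G + 7*G)/(G + 3))*G = ((8*G)/(3 + G))*G = (8*G/(3 + G))*G = 8*G²/(3 + G))
N(-23)*(-450) - 1510 = (8*(-23)²/(3 - 23))*(-450) - 1510 = (8*529/(-20))*(-450) - 1510 = (8*529*(-1/20))*(-450) - 1510 = -1058/5*(-450) - 1510 = 95220 - 1510 = 93710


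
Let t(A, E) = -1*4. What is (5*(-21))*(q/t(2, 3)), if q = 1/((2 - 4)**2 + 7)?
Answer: 105/44 ≈ 2.3864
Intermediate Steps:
t(A, E) = -4
q = 1/11 (q = 1/((-2)**2 + 7) = 1/(4 + 7) = 1/11 ≈ 0.090909)
(5*(-21))*(q/t(2, 3)) = (5*(-21))*((1/11)/(-4)) = -105*(-1)/(11*4) = -105*(-1/44) = 105/44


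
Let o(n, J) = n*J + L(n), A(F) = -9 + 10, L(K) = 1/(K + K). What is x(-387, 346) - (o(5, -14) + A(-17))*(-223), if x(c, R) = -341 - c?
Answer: -153187/10 ≈ -15319.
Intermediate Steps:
L(K) = 1/(2*K)
A(F) = 1
o(n, J) = 1/(2*n) + J*n (o(n, J) = n*J + 1/(2*n) = J*n + 1/(2*n) = 1/(2*n) + J*n)
x(-387, 346) - (o(5, -14) + A(-17))*(-223) = (-341 - 1*(-387)) - (((1/2)/5 - 14*5) + 1)*(-223) = (-341 + 387) - (((1/2)*(1/5) - 70) + 1)*(-223) = 46 - ((1/10 - 70) + 1)*(-223) = 46 - (-699/10 + 1)*(-223) = 46 - (-689)*(-223)/10 = 46 - 1*153647/10 = 46 - 153647/10 = -153187/10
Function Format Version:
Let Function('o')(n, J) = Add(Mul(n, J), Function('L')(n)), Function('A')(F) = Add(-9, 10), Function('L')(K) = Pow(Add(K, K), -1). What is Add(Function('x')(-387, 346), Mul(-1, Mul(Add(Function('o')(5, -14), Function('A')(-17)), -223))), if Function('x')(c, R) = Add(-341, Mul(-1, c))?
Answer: Rational(-153187, 10) ≈ -15319.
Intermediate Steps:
Function('L')(K) = Mul(Rational(1, 2), Pow(K, -1)) (Function('L')(K) = Pow(Mul(2, K), -1) = Mul(Rational(1, 2), Pow(K, -1)))
Function('A')(F) = 1
Function('o')(n, J) = Add(Mul(Rational(1, 2), Pow(n, -1)), Mul(J, n)) (Function('o')(n, J) = Add(Mul(n, J), Mul(Rational(1, 2), Pow(n, -1))) = Add(Mul(J, n), Mul(Rational(1, 2), Pow(n, -1))) = Add(Mul(Rational(1, 2), Pow(n, -1)), Mul(J, n)))
Add(Function('x')(-387, 346), Mul(-1, Mul(Add(Function('o')(5, -14), Function('A')(-17)), -223))) = Add(Add(-341, Mul(-1, -387)), Mul(-1, Mul(Add(Add(Mul(Rational(1, 2), Pow(5, -1)), Mul(-14, 5)), 1), -223))) = Add(Add(-341, 387), Mul(-1, Mul(Add(Add(Mul(Rational(1, 2), Rational(1, 5)), -70), 1), -223))) = Add(46, Mul(-1, Mul(Add(Add(Rational(1, 10), -70), 1), -223))) = Add(46, Mul(-1, Mul(Add(Rational(-699, 10), 1), -223))) = Add(46, Mul(-1, Mul(Rational(-689, 10), -223))) = Add(46, Mul(-1, Rational(153647, 10))) = Add(46, Rational(-153647, 10)) = Rational(-153187, 10)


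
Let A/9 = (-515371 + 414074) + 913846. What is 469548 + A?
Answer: 7782489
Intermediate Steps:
A = 7312941 (A = 9*((-515371 + 414074) + 913846) = 9*(-101297 + 913846) = 9*812549 = 7312941)
469548 + A = 469548 + 7312941 = 7782489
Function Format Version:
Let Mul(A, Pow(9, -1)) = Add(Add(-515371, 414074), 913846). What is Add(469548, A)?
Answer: 7782489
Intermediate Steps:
A = 7312941 (A = Mul(9, Add(Add(-515371, 414074), 913846)) = Mul(9, Add(-101297, 913846)) = Mul(9, 812549) = 7312941)
Add(469548, A) = Add(469548, 7312941) = 7782489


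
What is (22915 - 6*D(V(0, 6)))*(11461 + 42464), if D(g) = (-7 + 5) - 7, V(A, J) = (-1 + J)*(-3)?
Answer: 1238603325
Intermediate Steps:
V(A, J) = 3 - 3*J
D(g) = -9 (D(g) = -2 - 7 = -9)
(22915 - 6*D(V(0, 6)))*(11461 + 42464) = (22915 - 6*(-9))*(11461 + 42464) = (22915 + 54)*53925 = 22969*53925 = 1238603325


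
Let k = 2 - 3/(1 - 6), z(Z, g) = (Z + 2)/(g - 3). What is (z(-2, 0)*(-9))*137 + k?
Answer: 13/5 ≈ 2.6000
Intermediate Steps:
z(Z, g) = (2 + Z)/(-3 + g)
k = 13/5 (k = 2 - 3/(-5) = 2 - 3*(-⅕) = 2 + ⅗ = 13/5 ≈ 2.6000)
(z(-2, 0)*(-9))*137 + k = (((2 - 2)/(-3 + 0))*(-9))*137 + 13/5 = ((0/(-3))*(-9))*137 + 13/5 = (-⅓*0*(-9))*137 + 13/5 = (0*(-9))*137 + 13/5 = 0*137 + 13/5 = 0 + 13/5 = 13/5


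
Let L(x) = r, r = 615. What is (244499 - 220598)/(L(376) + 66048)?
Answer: 7967/22221 ≈ 0.35853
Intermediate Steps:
L(x) = 615
(244499 - 220598)/(L(376) + 66048) = (244499 - 220598)/(615 + 66048) = 23901/66663 = 23901*(1/66663) = 7967/22221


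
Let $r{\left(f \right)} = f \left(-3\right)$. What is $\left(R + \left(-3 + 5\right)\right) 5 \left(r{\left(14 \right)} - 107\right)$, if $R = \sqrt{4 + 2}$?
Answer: $-1490 - 745 \sqrt{6} \approx -3314.9$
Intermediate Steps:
$r{\left(f \right)} = - 3 f$
$R = \sqrt{6} \approx 2.4495$
$\left(R + \left(-3 + 5\right)\right) 5 \left(r{\left(14 \right)} - 107\right) = \left(\sqrt{6} + \left(-3 + 5\right)\right) 5 \left(\left(-3\right) 14 - 107\right) = \left(\sqrt{6} + 2\right) 5 \left(-42 - 107\right) = \left(2 + \sqrt{6}\right) 5 \left(-149\right) = \left(10 + 5 \sqrt{6}\right) \left(-149\right) = -1490 - 745 \sqrt{6}$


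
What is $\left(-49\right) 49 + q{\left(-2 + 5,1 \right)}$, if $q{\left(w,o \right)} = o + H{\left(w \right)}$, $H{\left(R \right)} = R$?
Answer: $-2397$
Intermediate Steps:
$q{\left(w,o \right)} = o + w$
$\left(-49\right) 49 + q{\left(-2 + 5,1 \right)} = \left(-49\right) 49 + \left(1 + \left(-2 + 5\right)\right) = -2401 + \left(1 + 3\right) = -2401 + 4 = -2397$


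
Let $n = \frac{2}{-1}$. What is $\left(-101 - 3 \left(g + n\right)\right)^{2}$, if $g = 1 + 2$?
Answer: $10816$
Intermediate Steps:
$g = 3$
$n = -2$ ($n = 2 \left(-1\right) = -2$)
$\left(-101 - 3 \left(g + n\right)\right)^{2} = \left(-101 - 3 \left(3 - 2\right)\right)^{2} = \left(-101 - 3\right)^{2} = \left(-104\right)^{2} = 10816$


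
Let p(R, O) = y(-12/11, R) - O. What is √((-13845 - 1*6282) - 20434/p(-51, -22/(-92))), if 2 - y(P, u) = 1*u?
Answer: I*√120835944411/2427 ≈ 143.23*I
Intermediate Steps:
y(P, u) = 2 - u
p(R, O) = 2 - O - R (p(R, O) = (2 - R) - O = 2 - O - R)
√((-13845 - 1*6282) - 20434/p(-51, -22/(-92))) = √((-13845 - 1*6282) - 20434/(2 - (-22)/(-92) - 1*(-51))) = √((-13845 - 6282) - 20434/(2 - (-22)*(-1)/92 + 51)) = √(-20127 - 20434/(2 - 1*11/46 + 51)) = √(-20127 - 20434/(2 - 11/46 + 51)) = √(-20127 - 20434/2427/46) = √(-20127 - 20434*46/2427) = √(-20127 - 939964/2427) = √(-49788193/2427) = I*√120835944411/2427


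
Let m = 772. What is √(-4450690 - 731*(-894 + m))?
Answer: 6*I*√121153 ≈ 2088.4*I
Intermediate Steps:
√(-4450690 - 731*(-894 + m)) = √(-4450690 - 731*(-894 + 772)) = √(-4450690 - 731*(-122)) = √(-4450690 + 89182) = √(-4361508) = 6*I*√121153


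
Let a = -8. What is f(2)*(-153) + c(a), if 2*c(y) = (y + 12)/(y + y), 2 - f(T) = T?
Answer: -⅛ ≈ -0.12500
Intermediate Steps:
f(T) = 2 - T
c(y) = (12 + y)/(4*y) (c(y) = ((y + 12)/(y + y))/2 = ((12 + y)/((2*y)))/2 = ((12 + y)*(1/(2*y)))/2 = ((12 + y)/(2*y))/2 = (12 + y)/(4*y))
f(2)*(-153) + c(a) = (2 - 1*2)*(-153) + (¼)*(12 - 8)/(-8) = (2 - 2)*(-153) + (¼)*(-⅛)*4 = 0*(-153) - ⅛ = 0 - ⅛ = -⅛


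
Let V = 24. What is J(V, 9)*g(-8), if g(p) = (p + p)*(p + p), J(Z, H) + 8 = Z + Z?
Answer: 10240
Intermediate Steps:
J(Z, H) = -8 + 2*Z (J(Z, H) = -8 + (Z + Z) = -8 + 2*Z)
g(p) = 4*p² (g(p) = (2*p)*(2*p) = 4*p²)
J(V, 9)*g(-8) = (-8 + 2*24)*(4*(-8)²) = (-8 + 48)*(4*64) = 40*256 = 10240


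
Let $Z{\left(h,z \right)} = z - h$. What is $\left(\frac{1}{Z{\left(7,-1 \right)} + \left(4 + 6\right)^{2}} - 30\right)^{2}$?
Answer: $\frac{7612081}{8464} \approx 899.35$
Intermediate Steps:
$\left(\frac{1}{Z{\left(7,-1 \right)} + \left(4 + 6\right)^{2}} - 30\right)^{2} = \left(\frac{1}{\left(-1 - 7\right) + \left(4 + 6\right)^{2}} - 30\right)^{2} = \left(\frac{1}{\left(-1 - 7\right) + 10^{2}} - 30\right)^{2} = \left(\frac{1}{-8 + 100} - 30\right)^{2} = \left(\frac{1}{92} - 30\right)^{2} = \left(- \frac{2759}{92}\right)^{2} = \frac{7612081}{8464}$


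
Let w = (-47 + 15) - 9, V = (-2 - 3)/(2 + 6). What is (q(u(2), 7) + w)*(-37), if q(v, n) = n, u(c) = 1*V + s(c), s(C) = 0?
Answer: 1258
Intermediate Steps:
V = -5/8 ≈ -0.62500
u(c) = -5/8 (u(c) = 1*(-5/8) + 0 = -5/8 + 0 = -5/8)
w = -41 (w = -32 - 9 = -41)
(q(u(2), 7) + w)*(-37) = (7 - 41)*(-37) = -34*(-37) = 1258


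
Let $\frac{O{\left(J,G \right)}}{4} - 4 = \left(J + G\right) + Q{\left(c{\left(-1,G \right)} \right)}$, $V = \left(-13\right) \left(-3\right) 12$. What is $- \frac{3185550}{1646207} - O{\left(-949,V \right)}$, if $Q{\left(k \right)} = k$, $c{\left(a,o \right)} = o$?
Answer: $\frac{56077902}{1646207} \approx 34.065$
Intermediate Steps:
$V = 468$ ($V = 39 \cdot 12 = 468$)
$O{\left(J,G \right)} = 16 + 4 J + 8 G$ ($O{\left(J,G \right)} = 16 + 4 \left(\left(J + G\right) + G\right) = 16 + 4 \left(\left(G + J\right) + G\right) = 16 + 4 \left(J + 2 G\right) = 16 + \left(4 J + 8 G\right) = 16 + 4 J + 8 G$)
$- \frac{3185550}{1646207} - O{\left(-949,V \right)} = - \frac{3185550}{1646207} - \left(16 + 4 \left(-949\right) + 8 \cdot 468\right) = \left(-3185550\right) \frac{1}{1646207} - \left(16 - 3796 + 3744\right) = - \frac{3185550}{1646207} - -36 = - \frac{3185550}{1646207} + 36 = \frac{56077902}{1646207}$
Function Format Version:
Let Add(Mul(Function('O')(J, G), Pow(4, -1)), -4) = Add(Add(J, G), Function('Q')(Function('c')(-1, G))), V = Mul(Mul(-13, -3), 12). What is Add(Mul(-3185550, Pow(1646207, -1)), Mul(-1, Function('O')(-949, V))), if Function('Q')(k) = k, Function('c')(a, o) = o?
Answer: Rational(56077902, 1646207) ≈ 34.065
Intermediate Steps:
V = 468 (V = Mul(39, 12) = 468)
Function('O')(J, G) = Add(16, Mul(4, J), Mul(8, G)) (Function('O')(J, G) = Add(16, Mul(4, Add(Add(J, G), G))) = Add(16, Mul(4, Add(Add(G, J), G))) = Add(16, Mul(4, Add(J, Mul(2, G)))) = Add(16, Add(Mul(4, J), Mul(8, G))) = Add(16, Mul(4, J), Mul(8, G)))
Add(Mul(-3185550, Pow(1646207, -1)), Mul(-1, Function('O')(-949, V))) = Add(Mul(-3185550, Pow(1646207, -1)), Mul(-1, Add(16, Mul(4, -949), Mul(8, 468)))) = Add(Mul(-3185550, Rational(1, 1646207)), Mul(-1, Add(16, -3796, 3744))) = Add(Rational(-3185550, 1646207), Mul(-1, -36)) = Add(Rational(-3185550, 1646207), 36) = Rational(56077902, 1646207)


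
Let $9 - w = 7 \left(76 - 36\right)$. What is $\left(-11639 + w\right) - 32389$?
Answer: $-44299$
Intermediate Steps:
$w = -271$ ($w = 9 - 7 \left(76 - 36\right) = 9 - 7 \cdot 40 = 9 - 280 = -271$)
$\left(-11639 + w\right) - 32389 = \left(-11639 - 271\right) - 32389 = -11910 - 32389 = -44299$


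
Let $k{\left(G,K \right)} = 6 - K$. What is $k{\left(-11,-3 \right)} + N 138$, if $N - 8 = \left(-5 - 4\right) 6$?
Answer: $-6339$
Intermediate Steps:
$N = -46$ ($N = 8 + \left(-5 - 4\right) 6 = 8 - 54 = -46$)
$k{\left(-11,-3 \right)} + N 138 = \left(6 - -3\right) - 6348 = \left(6 + 3\right) - 6348 = 9 - 6348 = -6339$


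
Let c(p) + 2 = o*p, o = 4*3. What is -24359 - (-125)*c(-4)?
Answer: -30609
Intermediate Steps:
o = 12
c(p) = -2 + 12*p
-24359 - (-125)*c(-4) = -24359 - (-125)*(-2 + 12*(-4)) = -24359 - (-125)*(-2 - 48) = -24359 - (-125)*(-50) = -24359 - 1*6250 = -24359 - 6250 = -30609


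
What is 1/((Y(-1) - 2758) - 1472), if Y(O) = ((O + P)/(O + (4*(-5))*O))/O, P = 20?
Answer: -1/4231 ≈ -0.00023635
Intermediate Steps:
Y(O) = -(20 + O)/(19*O²) (Y(O) = ((O + 20)/(O + (4*(-5))*O))/O = ((20 + O)/(O - 20*O))/O = ((20 + O)/((-19*O)))/O = ((20 + O)*(-1/(19*O)))/O = (-(20 + O)/(19*O))/O = -(20 + O)/(19*O²))
1/((Y(-1) - 2758) - 1472) = 1/(((1/19)*(-20 - 1*(-1))/(-1)² - 2758) - 1472) = 1/(((1/19)*1*(-20 + 1) - 2758) - 1472) = 1/(((1/19)*1*(-19) - 2758) - 1472) = 1/((-1 - 2758) - 1472) = 1/(-2759 - 1472) = 1/(-4231) = -1/4231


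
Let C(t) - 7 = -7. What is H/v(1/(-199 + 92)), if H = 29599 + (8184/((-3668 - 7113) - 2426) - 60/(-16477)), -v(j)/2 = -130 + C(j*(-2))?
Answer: 6440955807313/56579052140 ≈ 113.84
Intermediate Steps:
C(t) = 0 (C(t) = 7 - 7 = 0)
v(j) = 260 (v(j) = -2*(-130 + 0) = -2*(-130) = 260)
H = 6440955807313/217611739 (H = 29599 + (8184/(-10781 - 2426) - 60*(-1/16477)) = 29599 + (8184/(-13207) + 60/16477) = 29599 + (8184*(-1/13207) + 60/16477) = 29599 + (-8184/13207 + 60/16477) = 29599 - 134055348/217611739 = 6440955807313/217611739 ≈ 29598.)
H/v(1/(-199 + 92)) = (6440955807313/217611739)/260 = (6440955807313/217611739)*(1/260) = 6440955807313/56579052140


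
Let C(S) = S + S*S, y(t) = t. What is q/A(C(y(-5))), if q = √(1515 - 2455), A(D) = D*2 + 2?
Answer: I*√235/21 ≈ 0.72999*I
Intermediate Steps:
C(S) = S + S²
A(D) = 2 + 2*D (A(D) = 2*D + 2 = 2 + 2*D)
q = 2*I*√235 (q = √(-940) = 2*I*√235 ≈ 30.659*I)
q/A(C(y(-5))) = (2*I*√235)/(2 + 2*(-5*(1 - 5))) = (2*I*√235)/(2 + 2*(-5*(-4))) = (2*I*√235)/(2 + 2*20) = (2*I*√235)/(2 + 40) = (2*I*√235)/42 = (2*I*√235)*(1/42) = I*√235/21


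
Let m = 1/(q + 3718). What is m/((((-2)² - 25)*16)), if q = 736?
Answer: -1/1496544 ≈ -6.6821e-7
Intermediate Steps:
m = 1/4454 (m = 1/(736 + 3718) = 1/4454 ≈ 0.00022452)
m/((((-2)² - 25)*16)) = 1/(4454*((((-2)² - 25)*16))) = 1/(4454*(((4 - 25)*16))) = 1/(4454*((-21*16))) = (1/4454)/(-336) = (1/4454)*(-1/336) = -1/1496544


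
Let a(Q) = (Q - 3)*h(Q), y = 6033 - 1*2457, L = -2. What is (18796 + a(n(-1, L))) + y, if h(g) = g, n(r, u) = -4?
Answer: 22400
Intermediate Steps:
y = 3576 (y = 6033 - 2457 = 3576)
a(Q) = Q*(-3 + Q) (a(Q) = (Q - 3)*Q = (-3 + Q)*Q = Q*(-3 + Q))
(18796 + a(n(-1, L))) + y = (18796 - 4*(-3 - 4)) + 3576 = (18796 - 4*(-7)) + 3576 = (18796 + 28) + 3576 = 18824 + 3576 = 22400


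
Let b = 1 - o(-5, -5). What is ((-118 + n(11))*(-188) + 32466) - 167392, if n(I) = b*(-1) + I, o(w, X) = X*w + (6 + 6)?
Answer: -121578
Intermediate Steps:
o(w, X) = 12 + X*w (o(w, X) = X*w + 12 = 12 + X*w)
b = -36 (b = 1 - (12 - 5*(-5)) = 1 - (12 + 25) = 1 - 1*37 = 1 - 37 = -36)
n(I) = 36 + I (n(I) = -36*(-1) + I = 36 + I)
((-118 + n(11))*(-188) + 32466) - 167392 = ((-118 + (36 + 11))*(-188) + 32466) - 167392 = ((-118 + 47)*(-188) + 32466) - 167392 = (-71*(-188) + 32466) - 167392 = (13348 + 32466) - 167392 = 45814 - 167392 = -121578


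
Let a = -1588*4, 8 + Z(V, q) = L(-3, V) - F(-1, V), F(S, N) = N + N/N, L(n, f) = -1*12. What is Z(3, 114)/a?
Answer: 3/794 ≈ 0.0037783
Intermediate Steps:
L(n, f) = -12
F(S, N) = 1 + N (F(S, N) = N + 1 = 1 + N)
Z(V, q) = -21 - V (Z(V, q) = -8 + (-12 - (1 + V)) = -8 + (-12 + (-1 - V)) = -8 + (-13 - V) = -21 - V)
a = -6352
Z(3, 114)/a = (-21 - 1*3)/(-6352) = (-21 - 3)*(-1/6352) = -24*(-1/6352) = 3/794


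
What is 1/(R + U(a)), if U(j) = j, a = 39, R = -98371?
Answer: -1/98332 ≈ -1.0170e-5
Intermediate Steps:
1/(R + U(a)) = 1/(-98371 + 39) = 1/(-98332) = -1/98332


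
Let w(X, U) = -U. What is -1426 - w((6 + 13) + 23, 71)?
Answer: -1355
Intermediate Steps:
-1426 - w((6 + 13) + 23, 71) = -1426 - (-1)*71 = -1426 - 1*(-71) = -1426 + 71 = -1355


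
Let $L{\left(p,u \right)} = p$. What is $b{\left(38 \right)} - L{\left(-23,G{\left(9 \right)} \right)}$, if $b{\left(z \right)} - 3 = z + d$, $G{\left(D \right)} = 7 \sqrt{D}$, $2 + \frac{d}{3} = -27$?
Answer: $-23$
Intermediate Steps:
$d = -87$ ($d = -6 + 3 \left(-27\right) = -6 - 81 = -87$)
$b{\left(z \right)} = -84 + z$ ($b{\left(z \right)} = 3 + \left(z - 87\right) = 3 + \left(-87 + z\right) = -84 + z$)
$b{\left(38 \right)} - L{\left(-23,G{\left(9 \right)} \right)} = \left(-84 + 38\right) - -23 = -46 + 23 = -23$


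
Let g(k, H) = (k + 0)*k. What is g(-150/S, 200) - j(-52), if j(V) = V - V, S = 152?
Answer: 5625/5776 ≈ 0.97386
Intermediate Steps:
j(V) = 0
g(k, H) = k² (g(k, H) = k*k = k²)
g(-150/S, 200) - j(-52) = (-150/152)² - 1*0 = (-150*1/152)² + 0 = (-75/76)² + 0 = 5625/5776 + 0 = 5625/5776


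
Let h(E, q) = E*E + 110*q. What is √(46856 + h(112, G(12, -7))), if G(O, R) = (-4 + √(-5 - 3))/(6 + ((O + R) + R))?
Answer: √(59290 + 55*I*√2) ≈ 243.5 + 0.16*I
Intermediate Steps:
G(O, R) = (-4 + 2*I*√2)/(6 + O + 2*R) (G(O, R) = (-4 + √(-8))/(6 + (O + 2*R)) = (-4 + 2*I*√2)/(6 + O + 2*R))
h(E, q) = E² + 110*q
√(46856 + h(112, G(12, -7))) = √(46856 + (112² + 110*(2*(-2 + I*√2)/(6 + 12 + 2*(-7))))) = √(46856 + (12544 + 110*(2*(-2 + I*√2)/(6 + 12 - 14)))) = √(46856 + (12544 + 110*(2*(-2 + I*√2)/4))) = √(46856 + (12544 + 110*(2*(¼)*(-2 + I*√2)))) = √(46856 + (12544 + 110*(-1 + I*√2/2))) = √(46856 + (12544 + (-110 + 55*I*√2))) = √(46856 + (12434 + 55*I*√2)) = √(59290 + 55*I*√2)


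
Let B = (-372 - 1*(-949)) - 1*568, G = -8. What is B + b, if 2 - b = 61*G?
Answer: 499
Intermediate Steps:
B = 9 (B = (-372 + 949) - 568 = 577 - 568 = 9)
b = 490 (b = 2 - 61*(-8) = 2 - 1*(-488) = 2 + 488 = 490)
B + b = 9 + 490 = 499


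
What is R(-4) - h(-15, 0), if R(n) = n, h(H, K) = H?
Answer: 11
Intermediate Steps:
R(-4) - h(-15, 0) = -4 - 1*(-15) = -4 + 15 = 11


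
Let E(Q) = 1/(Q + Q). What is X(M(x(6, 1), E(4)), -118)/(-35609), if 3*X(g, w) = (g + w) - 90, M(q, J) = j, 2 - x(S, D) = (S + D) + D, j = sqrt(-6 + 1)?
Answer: 208/106827 - I*sqrt(5)/106827 ≈ 0.0019471 - 2.0932e-5*I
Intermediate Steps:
E(Q) = 1/(2*Q)
j = I*sqrt(5) (j = sqrt(-5) = I*sqrt(5) ≈ 2.2361*I)
x(S, D) = 2 - S - 2*D (x(S, D) = 2 - ((S + D) + D) = 2 - ((D + S) + D) = 2 - (S + 2*D) = 2 + (-S - 2*D) = 2 - S - 2*D)
M(q, J) = I*sqrt(5)
X(g, w) = -30 + g/3 + w/3 (X(g, w) = ((g + w) - 90)/3 = (-90 + g + w)/3 = -30 + g/3 + w/3)
X(M(x(6, 1), E(4)), -118)/(-35609) = (-30 + (I*sqrt(5))/3 + (1/3)*(-118))/(-35609) = (-30 + I*sqrt(5)/3 - 118/3)*(-1/35609) = (-208/3 + I*sqrt(5)/3)*(-1/35609) = 208/106827 - I*sqrt(5)/106827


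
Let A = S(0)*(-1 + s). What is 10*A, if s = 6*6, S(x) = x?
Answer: 0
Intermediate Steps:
s = 36
A = 0 (A = 0*(-1 + 36) = 0*35 = 0)
10*A = 10*0 = 0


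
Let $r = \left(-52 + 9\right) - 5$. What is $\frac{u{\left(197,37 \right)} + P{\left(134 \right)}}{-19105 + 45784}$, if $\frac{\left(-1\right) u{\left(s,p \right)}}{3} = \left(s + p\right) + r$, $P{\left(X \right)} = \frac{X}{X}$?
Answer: $- \frac{557}{26679} \approx -0.020878$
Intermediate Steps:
$P{\left(X \right)} = 1$
$r = -48$ ($r = -43 - 5 = -48$)
$u{\left(s,p \right)} = 144 - 3 p - 3 s$ ($u{\left(s,p \right)} = - 3 \left(\left(s + p\right) - 48\right) = - 3 \left(\left(p + s\right) - 48\right) = - 3 \left(-48 + p + s\right) = 144 - 3 p - 3 s$)
$\frac{u{\left(197,37 \right)} + P{\left(134 \right)}}{-19105 + 45784} = \frac{\left(144 - 111 - 591\right) + 1}{-19105 + 45784} = \frac{\left(144 - 111 - 591\right) + 1}{26679} = \left(-558 + 1\right) \frac{1}{26679} = \left(-557\right) \frac{1}{26679} = - \frac{557}{26679}$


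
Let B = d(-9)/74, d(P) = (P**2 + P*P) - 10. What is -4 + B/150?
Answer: -11062/2775 ≈ -3.9863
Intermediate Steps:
d(P) = -10 + 2*P**2 (d(P) = (P**2 + P**2) - 10 = 2*P**2 - 10 = -10 + 2*P**2)
B = 76/37 (B = (-10 + 2*(-9)**2)/74 = (-10 + 2*81)*(1/74) = (-10 + 162)*(1/74) = 152*(1/74) = 76/37 ≈ 2.0541)
-4 + B/150 = -4 + (76/37)/150 = -4 + (76/37)*(1/150) = -4 + 38/2775 = -11062/2775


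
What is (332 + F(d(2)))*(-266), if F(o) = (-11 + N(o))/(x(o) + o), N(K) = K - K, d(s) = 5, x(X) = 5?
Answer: -440097/5 ≈ -88019.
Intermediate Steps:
N(K) = 0
F(o) = -11/(5 + o) (F(o) = (-11 + 0)/(5 + o) = -11/(5 + o))
(332 + F(d(2)))*(-266) = (332 - 11/(5 + 5))*(-266) = (332 - 11/10)*(-266) = (3309/10)*(-266) = -440097/5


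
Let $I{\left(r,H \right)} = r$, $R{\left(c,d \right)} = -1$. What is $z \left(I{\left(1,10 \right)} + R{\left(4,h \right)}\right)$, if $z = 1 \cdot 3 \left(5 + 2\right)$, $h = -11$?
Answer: $0$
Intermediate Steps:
$z = 21$ ($z = 3 \cdot 7 = 21$)
$z \left(I{\left(1,10 \right)} + R{\left(4,h \right)}\right) = 21 \left(1 - 1\right) = 21 \cdot 0 = 0$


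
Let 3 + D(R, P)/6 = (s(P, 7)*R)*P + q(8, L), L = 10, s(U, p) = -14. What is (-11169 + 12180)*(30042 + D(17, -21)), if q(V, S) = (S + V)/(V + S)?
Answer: 60678198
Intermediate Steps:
q(V, S) = 1 (q(V, S) = (S + V)/(S + V) = 1)
D(R, P) = -12 - 84*P*R (D(R, P) = -18 + 6*((-14*R)*P + 1) = -18 + 6*(-14*P*R + 1) = -18 + 6*(1 - 14*P*R) = -18 + (6 - 84*P*R) = -12 - 84*P*R)
(-11169 + 12180)*(30042 + D(17, -21)) = (-11169 + 12180)*(30042 + (-12 - 84*(-21)*17)) = 1011*(30042 + (-12 + 29988)) = 1011*(30042 + 29976) = 1011*60018 = 60678198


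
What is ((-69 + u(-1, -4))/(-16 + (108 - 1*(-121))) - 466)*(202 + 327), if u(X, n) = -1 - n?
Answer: -17514132/71 ≈ -2.4668e+5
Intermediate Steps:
((-69 + u(-1, -4))/(-16 + (108 - 1*(-121))) - 466)*(202 + 327) = ((-69 + (-1 - 1*(-4)))/(-16 + (108 - 1*(-121))) - 466)*(202 + 327) = ((-69 + (-1 + 4))/(-16 + (108 + 121)) - 466)*529 = ((-69 + 3)/(-16 + 229) - 466)*529 = (-66/213 - 466)*529 = (-66*1/213 - 466)*529 = (-22/71 - 466)*529 = -33108/71*529 = -17514132/71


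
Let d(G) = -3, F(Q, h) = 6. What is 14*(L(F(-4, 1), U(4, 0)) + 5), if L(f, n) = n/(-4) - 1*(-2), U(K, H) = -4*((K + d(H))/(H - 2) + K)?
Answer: 147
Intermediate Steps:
U(K, H) = -4*K - 4*(-3 + K)/(-2 + H) (U(K, H) = -4*((K - 3)/(H - 2) + K) = -4*((-3 + K)/(-2 + H) + K) = -4*(K + (-3 + K)/(-2 + H)) = -4*K - 4*(-3 + K)/(-2 + H))
L(f, n) = 2 - n/4 (L(f, n) = n*(-1/4) + 2 = -n/4 + 2 = 2 - n/4)
14*(L(F(-4, 1), U(4, 0)) + 5) = 14*((2 - (3 + 4 - 1*0*4)/(-2 + 0)) + 5) = 14*((2 - (3 + 4 + 0)/(-2)) + 5) = 14*((2 - (-1)*7/2) + 5) = 14*((2 - 1/4*(-14)) + 5) = 14*((2 + 7/2) + 5) = 14*(11/2 + 5) = 14*(21/2) = 147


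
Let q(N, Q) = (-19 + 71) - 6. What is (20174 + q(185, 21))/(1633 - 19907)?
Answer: -10110/9137 ≈ -1.1065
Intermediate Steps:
q(N, Q) = 46 (q(N, Q) = 52 - 6 = 46)
(20174 + q(185, 21))/(1633 - 19907) = (20174 + 46)/(1633 - 19907) = 20220/(-18274) = 20220*(-1/18274) = -10110/9137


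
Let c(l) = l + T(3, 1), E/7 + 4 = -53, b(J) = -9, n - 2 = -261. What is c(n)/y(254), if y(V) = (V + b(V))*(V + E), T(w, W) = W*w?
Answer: 256/35525 ≈ 0.0072062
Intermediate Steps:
n = -259 (n = 2 - 261 = -259)
E = -399 (E = -28 + 7*(-53) = -28 - 371 = -399)
c(l) = 3 + l (c(l) = l + 1*3 = l + 3 = 3 + l)
y(V) = (-399 + V)*(-9 + V) (y(V) = (V - 9)*(V - 399) = (-9 + V)*(-399 + V) = (-399 + V)*(-9 + V))
c(n)/y(254) = (3 - 259)/(3591 + 254**2 - 408*254) = -256/(3591 + 64516 - 103632) = -256/(-35525) = -256*(-1/35525) = 256/35525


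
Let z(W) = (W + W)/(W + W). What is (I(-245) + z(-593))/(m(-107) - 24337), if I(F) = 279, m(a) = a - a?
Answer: -280/24337 ≈ -0.011505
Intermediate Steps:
m(a) = 0
z(W) = 1 (z(W) = (2*W)/((2*W)) = (2*W)*(1/(2*W)) = 1)
(I(-245) + z(-593))/(m(-107) - 24337) = (279 + 1)/(0 - 24337) = 280/(-24337) = 280*(-1/24337) = -280/24337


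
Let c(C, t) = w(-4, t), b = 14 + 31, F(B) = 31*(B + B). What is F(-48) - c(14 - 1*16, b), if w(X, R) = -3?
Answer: -2973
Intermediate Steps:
F(B) = 62*B (F(B) = 31*(2*B) = 62*B)
b = 45
c(C, t) = -3
F(-48) - c(14 - 1*16, b) = 62*(-48) - 1*(-3) = -2976 + 3 = -2973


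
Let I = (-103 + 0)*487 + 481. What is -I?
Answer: 49680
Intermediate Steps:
I = -49680 (I = -103*487 + 481 = -50161 + 481 = -49680)
-I = -1*(-49680) = 49680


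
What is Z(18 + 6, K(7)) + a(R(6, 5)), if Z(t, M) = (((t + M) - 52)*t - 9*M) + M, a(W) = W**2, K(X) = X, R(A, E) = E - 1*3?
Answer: -556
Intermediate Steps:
R(A, E) = -3 + E (R(A, E) = E - 3 = -3 + E)
Z(t, M) = -8*M + t*(-52 + M + t) (Z(t, M) = (((M + t) - 52)*t - 9*M) + M = ((-52 + M + t)*t - 9*M) + M = (t*(-52 + M + t) - 9*M) + M = (-9*M + t*(-52 + M + t)) + M = -8*M + t*(-52 + M + t))
Z(18 + 6, K(7)) + a(R(6, 5)) = ((18 + 6)**2 - 52*(18 + 6) - 8*7 + 7*(18 + 6)) + (-3 + 5)**2 = (24**2 - 52*24 - 56 + 7*24) + 2**2 = (576 - 1248 - 56 + 168) + 4 = -560 + 4 = -556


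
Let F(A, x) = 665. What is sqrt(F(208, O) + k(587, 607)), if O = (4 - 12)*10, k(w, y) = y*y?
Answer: sqrt(369114) ≈ 607.55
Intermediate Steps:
k(w, y) = y**2
O = -80 (O = -8*10 = -80)
sqrt(F(208, O) + k(587, 607)) = sqrt(665 + 607**2) = sqrt(665 + 368449) = sqrt(369114)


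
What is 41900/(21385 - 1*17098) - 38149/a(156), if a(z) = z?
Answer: -52336121/222924 ≈ -234.77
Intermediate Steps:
41900/(21385 - 1*17098) - 38149/a(156) = 41900/(21385 - 1*17098) - 38149/156 = 41900/(21385 - 17098) - 38149*1/156 = 41900/4287 - 38149/156 = -52336121/222924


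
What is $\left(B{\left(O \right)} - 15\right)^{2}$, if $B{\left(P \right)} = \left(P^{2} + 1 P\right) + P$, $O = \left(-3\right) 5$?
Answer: $32400$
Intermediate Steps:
$O = -15$
$B{\left(P \right)} = P^{2} + 2 P$ ($B{\left(P \right)} = \left(P^{2} + P\right) + P = \left(P + P^{2}\right) + P = P^{2} + 2 P$)
$\left(B{\left(O \right)} - 15\right)^{2} = \left(- 15 \left(2 - 15\right) - 15\right)^{2} = \left(\left(-15\right) \left(-13\right) - 15\right)^{2} = \left(195 - 15\right)^{2} = 180^{2} = 32400$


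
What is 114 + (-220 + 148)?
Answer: 42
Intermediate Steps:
114 + (-220 + 148) = 114 - 72 = 42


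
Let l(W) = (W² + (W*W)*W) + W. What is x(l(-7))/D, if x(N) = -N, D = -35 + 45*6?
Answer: 301/235 ≈ 1.2809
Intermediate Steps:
D = 235 (D = -35 + 270 = 235)
l(W) = W + W² + W³ (l(W) = (W² + W²*W) + W = (W² + W³) + W = W + W² + W³)
x(l(-7))/D = -(-7)*(1 - 7 + (-7)²)/235 = -(-7)*(1 - 7 + 49)*(1/235) = -(-7)*43*(1/235) = -1*(-301)*(1/235) = 301*(1/235) = 301/235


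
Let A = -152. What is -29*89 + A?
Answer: -2733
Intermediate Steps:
-29*89 + A = -29*89 - 152 = -2581 - 152 = -2733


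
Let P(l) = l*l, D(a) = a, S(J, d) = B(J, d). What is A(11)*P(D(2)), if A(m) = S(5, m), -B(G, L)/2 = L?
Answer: -88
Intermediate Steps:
B(G, L) = -2*L
S(J, d) = -2*d
A(m) = -2*m
P(l) = l**2
A(11)*P(D(2)) = -2*11*2**2 = -22*4 = -88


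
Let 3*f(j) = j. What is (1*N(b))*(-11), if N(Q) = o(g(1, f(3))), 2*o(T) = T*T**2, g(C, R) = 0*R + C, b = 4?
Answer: -11/2 ≈ -5.5000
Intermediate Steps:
f(j) = j/3
g(C, R) = C (g(C, R) = 0 + C = C)
o(T) = T**3/2 (o(T) = (T*T**2)/2 = T**3/2)
N(Q) = 1/2 (N(Q) = (1/2)*1**3 = (1/2)*1 = 1/2)
(1*N(b))*(-11) = (1*(1/2))*(-11) = (1/2)*(-11) = -11/2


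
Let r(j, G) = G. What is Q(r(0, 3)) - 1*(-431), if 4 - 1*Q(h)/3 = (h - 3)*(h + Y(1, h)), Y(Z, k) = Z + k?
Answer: 443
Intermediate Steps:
Q(h) = 12 - 3*(1 + 2*h)*(-3 + h) (Q(h) = 12 - 3*(h - 3)*(h + (1 + h)) = 12 - 3*(-3 + h)*(1 + 2*h) = 12 - 3*(1 + 2*h)*(-3 + h))
Q(r(0, 3)) - 1*(-431) = (21 - 6*3**2 + 15*3) - 1*(-431) = (21 - 6*9 + 45) + 431 = (21 - 54 + 45) + 431 = 12 + 431 = 443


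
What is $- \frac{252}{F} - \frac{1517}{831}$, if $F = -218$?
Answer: $- \frac{60647}{90579} \approx -0.66955$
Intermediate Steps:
$- \frac{252}{F} - \frac{1517}{831} = - \frac{252}{-218} - \frac{1517}{831} = \left(-252\right) \left(- \frac{1}{218}\right) - \frac{1517}{831} = \frac{126}{109} - \frac{1517}{831} = - \frac{60647}{90579}$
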